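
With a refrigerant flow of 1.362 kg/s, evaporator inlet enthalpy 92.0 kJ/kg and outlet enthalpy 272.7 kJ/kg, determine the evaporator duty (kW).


dh = 272.7 - 92.0 = 180.7 kJ/kg
Q_evap = m_dot * dh = 1.362 * 180.7
Q_evap = 246.11 kW

246.11


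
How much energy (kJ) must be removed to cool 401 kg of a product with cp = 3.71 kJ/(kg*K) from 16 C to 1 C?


dT = 16 - (1) = 15 K
Q = m * cp * dT = 401 * 3.71 * 15
Q = 22316 kJ

22316


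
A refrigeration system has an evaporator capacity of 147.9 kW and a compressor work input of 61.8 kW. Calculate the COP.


COP = Q_evap / W
COP = 147.9 / 61.8
COP = 2.393

2.393


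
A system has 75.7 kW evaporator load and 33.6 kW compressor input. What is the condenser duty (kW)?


Q_cond = Q_evap + W
Q_cond = 75.7 + 33.6
Q_cond = 109.3 kW

109.3


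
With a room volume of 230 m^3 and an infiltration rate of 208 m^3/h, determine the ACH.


ACH = flow / volume
ACH = 208 / 230
ACH = 0.904

0.904


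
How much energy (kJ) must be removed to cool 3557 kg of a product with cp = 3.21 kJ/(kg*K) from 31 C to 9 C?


dT = 31 - (9) = 22 K
Q = m * cp * dT = 3557 * 3.21 * 22
Q = 251195 kJ

251195


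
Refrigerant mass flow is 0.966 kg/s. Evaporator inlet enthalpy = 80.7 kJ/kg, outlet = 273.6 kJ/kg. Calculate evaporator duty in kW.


dh = 273.6 - 80.7 = 192.9 kJ/kg
Q_evap = m_dot * dh = 0.966 * 192.9
Q_evap = 186.34 kW

186.34


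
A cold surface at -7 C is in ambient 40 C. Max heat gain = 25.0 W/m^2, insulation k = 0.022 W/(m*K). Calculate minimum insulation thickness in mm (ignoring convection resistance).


dT = 40 - (-7) = 47 K
thickness = k * dT / q_max * 1000
thickness = 0.022 * 47 / 25.0 * 1000
thickness = 41.4 mm

41.4


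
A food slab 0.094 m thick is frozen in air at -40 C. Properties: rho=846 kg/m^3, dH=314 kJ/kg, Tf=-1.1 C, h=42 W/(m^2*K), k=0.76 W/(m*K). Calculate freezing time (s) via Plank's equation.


dT = -1.1 - (-40) = 38.9 K
term1 = a/(2h) = 0.094/(2*42) = 0.001119047619
term2 = a^2/(8k) = 0.094^2/(8*0.76) = 0.001453289474
t = rho*dH*1000/dT * (term1 + term2)
t = 846*314*1000/38.9 * (0.001119047619 + 0.001453289474)
t = 17566 s

17566


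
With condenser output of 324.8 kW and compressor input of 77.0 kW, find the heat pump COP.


COP_hp = Q_cond / W
COP_hp = 324.8 / 77.0
COP_hp = 4.218

4.218


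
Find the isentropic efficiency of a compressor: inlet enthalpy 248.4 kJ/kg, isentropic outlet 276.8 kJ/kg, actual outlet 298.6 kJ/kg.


dh_ideal = 276.8 - 248.4 = 28.4 kJ/kg
dh_actual = 298.6 - 248.4 = 50.2 kJ/kg
eta_s = dh_ideal / dh_actual = 28.4 / 50.2
eta_s = 0.5657

0.5657


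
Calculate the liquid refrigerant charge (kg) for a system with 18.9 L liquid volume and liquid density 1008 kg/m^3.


Charge = V * rho / 1000
Charge = 18.9 * 1008 / 1000
Charge = 19.05 kg

19.05


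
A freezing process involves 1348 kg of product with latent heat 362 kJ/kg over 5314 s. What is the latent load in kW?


Q_lat = m * h_fg / t
Q_lat = 1348 * 362 / 5314
Q_lat = 91.83 kW

91.83


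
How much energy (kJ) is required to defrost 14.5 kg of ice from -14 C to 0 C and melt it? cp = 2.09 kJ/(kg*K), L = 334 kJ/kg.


Sensible heat = cp * dT = 2.09 * 14 = 29.26 kJ/kg
Total per kg = 29.26 + 334 = 363.26 kJ/kg
Q = m * total = 14.5 * 363.26
Q = 5267.3 kJ

5267.3


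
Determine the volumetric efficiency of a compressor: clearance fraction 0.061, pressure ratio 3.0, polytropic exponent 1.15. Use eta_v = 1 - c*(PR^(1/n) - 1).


PR^(1/n) = 3.0^(1/1.15) = 2.59948938
eta_v = 1 - 0.061 * (2.59948938 - 1)
eta_v = 0.9024

0.9024


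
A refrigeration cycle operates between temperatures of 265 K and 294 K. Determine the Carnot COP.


dT = 294 - 265 = 29 K
COP_carnot = T_cold / dT = 265 / 29
COP_carnot = 9.138

9.138


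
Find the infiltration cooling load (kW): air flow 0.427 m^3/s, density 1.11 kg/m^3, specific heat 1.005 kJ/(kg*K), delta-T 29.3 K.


Q = V_dot * rho * cp * dT
Q = 0.427 * 1.11 * 1.005 * 29.3
Q = 13.957 kW

13.957


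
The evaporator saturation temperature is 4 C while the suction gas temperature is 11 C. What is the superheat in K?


Superheat = T_suction - T_evap
Superheat = 11 - (4)
Superheat = 7 K

7


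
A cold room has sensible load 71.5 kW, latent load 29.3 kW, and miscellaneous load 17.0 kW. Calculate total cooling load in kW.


Q_total = Q_s + Q_l + Q_misc
Q_total = 71.5 + 29.3 + 17.0
Q_total = 117.8 kW

117.8


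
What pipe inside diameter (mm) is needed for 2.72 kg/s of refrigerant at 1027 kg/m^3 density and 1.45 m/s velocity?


A = m_dot / (rho * v) = 2.72 / (1027 * 1.45) = 0.001826545345 m^2
d = sqrt(4*A/pi) * 1000
d = 48.2 mm

48.2


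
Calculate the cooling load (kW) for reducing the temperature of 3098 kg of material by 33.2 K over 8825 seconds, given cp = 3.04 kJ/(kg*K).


Q = m * cp * dT / t
Q = 3098 * 3.04 * 33.2 / 8825
Q = 35.431 kW

35.431


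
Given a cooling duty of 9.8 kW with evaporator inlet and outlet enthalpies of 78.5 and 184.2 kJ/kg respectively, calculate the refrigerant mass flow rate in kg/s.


dh = 184.2 - 78.5 = 105.7 kJ/kg
m_dot = Q / dh = 9.8 / 105.7 = 0.0927 kg/s

0.0927


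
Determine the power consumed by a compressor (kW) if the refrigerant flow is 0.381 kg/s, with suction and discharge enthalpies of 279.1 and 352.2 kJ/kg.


dh = 352.2 - 279.1 = 73.1 kJ/kg
W = m_dot * dh = 0.381 * 73.1 = 27.85 kW

27.85


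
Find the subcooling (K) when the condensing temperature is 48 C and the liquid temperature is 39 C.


Subcooling = T_cond - T_liquid
Subcooling = 48 - 39
Subcooling = 9 K

9


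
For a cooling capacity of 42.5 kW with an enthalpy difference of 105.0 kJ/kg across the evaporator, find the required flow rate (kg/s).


m_dot = Q / dh
m_dot = 42.5 / 105.0
m_dot = 0.4048 kg/s

0.4048


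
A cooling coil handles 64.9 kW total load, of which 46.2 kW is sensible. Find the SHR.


SHR = Q_sensible / Q_total
SHR = 46.2 / 64.9
SHR = 0.712

0.712


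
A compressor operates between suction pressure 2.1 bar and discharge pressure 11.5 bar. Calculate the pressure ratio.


PR = P_high / P_low
PR = 11.5 / 2.1
PR = 5.476

5.476


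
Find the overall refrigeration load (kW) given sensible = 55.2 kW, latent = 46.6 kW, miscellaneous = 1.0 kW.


Q_total = Q_s + Q_l + Q_misc
Q_total = 55.2 + 46.6 + 1.0
Q_total = 102.8 kW

102.8


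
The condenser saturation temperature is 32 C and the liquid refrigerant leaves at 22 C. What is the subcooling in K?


Subcooling = T_cond - T_liquid
Subcooling = 32 - 22
Subcooling = 10 K

10


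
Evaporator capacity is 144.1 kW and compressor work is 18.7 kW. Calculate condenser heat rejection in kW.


Q_cond = Q_evap + W
Q_cond = 144.1 + 18.7
Q_cond = 162.8 kW

162.8


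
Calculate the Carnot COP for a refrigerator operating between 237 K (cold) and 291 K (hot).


dT = 291 - 237 = 54 K
COP_carnot = T_cold / dT = 237 / 54
COP_carnot = 4.389

4.389


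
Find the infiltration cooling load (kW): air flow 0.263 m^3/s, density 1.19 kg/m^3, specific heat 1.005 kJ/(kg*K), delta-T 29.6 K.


Q = V_dot * rho * cp * dT
Q = 0.263 * 1.19 * 1.005 * 29.6
Q = 9.31 kW

9.31


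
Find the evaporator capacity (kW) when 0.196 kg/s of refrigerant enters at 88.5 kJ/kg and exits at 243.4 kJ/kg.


dh = 243.4 - 88.5 = 154.9 kJ/kg
Q_evap = m_dot * dh = 0.196 * 154.9
Q_evap = 30.36 kW

30.36


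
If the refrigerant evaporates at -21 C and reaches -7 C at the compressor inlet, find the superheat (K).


Superheat = T_suction - T_evap
Superheat = -7 - (-21)
Superheat = 14 K

14


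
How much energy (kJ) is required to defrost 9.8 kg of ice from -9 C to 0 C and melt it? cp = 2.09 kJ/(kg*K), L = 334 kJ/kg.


Sensible heat = cp * dT = 2.09 * 9 = 18.81 kJ/kg
Total per kg = 18.81 + 334 = 352.81 kJ/kg
Q = m * total = 9.8 * 352.81
Q = 3457.5 kJ

3457.5


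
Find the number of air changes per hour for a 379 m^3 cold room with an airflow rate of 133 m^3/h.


ACH = flow / volume
ACH = 133 / 379
ACH = 0.351

0.351


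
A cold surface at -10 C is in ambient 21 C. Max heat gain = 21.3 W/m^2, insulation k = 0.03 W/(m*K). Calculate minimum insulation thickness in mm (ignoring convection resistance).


dT = 21 - (-10) = 31 K
thickness = k * dT / q_max * 1000
thickness = 0.03 * 31 / 21.3 * 1000
thickness = 43.7 mm

43.7


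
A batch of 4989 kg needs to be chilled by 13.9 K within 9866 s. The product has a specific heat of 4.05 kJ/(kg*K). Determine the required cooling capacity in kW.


Q = m * cp * dT / t
Q = 4989 * 4.05 * 13.9 / 9866
Q = 28.467 kW

28.467


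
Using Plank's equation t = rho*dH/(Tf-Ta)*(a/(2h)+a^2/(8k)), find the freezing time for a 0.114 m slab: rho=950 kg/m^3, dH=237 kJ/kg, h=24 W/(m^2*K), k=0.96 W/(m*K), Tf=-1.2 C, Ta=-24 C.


dT = -1.2 - (-24) = 22.8 K
term1 = a/(2h) = 0.114/(2*24) = 0.002375
term2 = a^2/(8k) = 0.114^2/(8*0.96) = 0.0016921875
t = rho*dH*1000/dT * (term1 + term2)
t = 950*237*1000/22.8 * (0.002375 + 0.0016921875)
t = 40163 s

40163


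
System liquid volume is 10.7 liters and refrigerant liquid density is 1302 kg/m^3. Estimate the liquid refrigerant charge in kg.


Charge = V * rho / 1000
Charge = 10.7 * 1302 / 1000
Charge = 13.93 kg

13.93


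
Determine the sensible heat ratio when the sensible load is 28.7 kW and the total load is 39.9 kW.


SHR = Q_sensible / Q_total
SHR = 28.7 / 39.9
SHR = 0.719

0.719


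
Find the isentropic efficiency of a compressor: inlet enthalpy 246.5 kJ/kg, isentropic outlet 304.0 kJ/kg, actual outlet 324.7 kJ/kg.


dh_ideal = 304.0 - 246.5 = 57.5 kJ/kg
dh_actual = 324.7 - 246.5 = 78.2 kJ/kg
eta_s = dh_ideal / dh_actual = 57.5 / 78.2
eta_s = 0.7353

0.7353


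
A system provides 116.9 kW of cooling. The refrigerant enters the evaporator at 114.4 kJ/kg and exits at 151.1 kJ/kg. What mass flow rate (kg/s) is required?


dh = 151.1 - 114.4 = 36.7 kJ/kg
m_dot = Q / dh = 116.9 / 36.7 = 3.1853 kg/s

3.1853


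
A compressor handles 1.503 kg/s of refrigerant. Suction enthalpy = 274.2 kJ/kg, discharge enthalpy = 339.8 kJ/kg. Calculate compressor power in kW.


dh = 339.8 - 274.2 = 65.6 kJ/kg
W = m_dot * dh = 1.503 * 65.6 = 98.6 kW

98.6


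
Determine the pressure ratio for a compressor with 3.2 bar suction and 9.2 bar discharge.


PR = P_high / P_low
PR = 9.2 / 3.2
PR = 2.875

2.875


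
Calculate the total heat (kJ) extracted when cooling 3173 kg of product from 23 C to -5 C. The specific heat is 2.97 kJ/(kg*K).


dT = 23 - (-5) = 28 K
Q = m * cp * dT = 3173 * 2.97 * 28
Q = 263867 kJ

263867


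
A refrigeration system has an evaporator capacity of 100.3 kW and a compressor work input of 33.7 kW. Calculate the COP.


COP = Q_evap / W
COP = 100.3 / 33.7
COP = 2.976

2.976


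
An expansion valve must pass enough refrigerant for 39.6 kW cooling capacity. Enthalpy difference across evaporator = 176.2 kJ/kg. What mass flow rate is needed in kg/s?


m_dot = Q / dh
m_dot = 39.6 / 176.2
m_dot = 0.2247 kg/s

0.2247


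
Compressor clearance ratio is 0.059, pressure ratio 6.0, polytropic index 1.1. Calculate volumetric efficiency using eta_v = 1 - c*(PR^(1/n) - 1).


PR^(1/n) = 6.0^(1/1.1) = 5.09812204
eta_v = 1 - 0.059 * (5.09812204 - 1)
eta_v = 0.7582

0.7582


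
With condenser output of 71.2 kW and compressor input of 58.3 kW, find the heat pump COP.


COP_hp = Q_cond / W
COP_hp = 71.2 / 58.3
COP_hp = 1.221

1.221


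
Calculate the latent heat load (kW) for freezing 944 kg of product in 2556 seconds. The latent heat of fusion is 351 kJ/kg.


Q_lat = m * h_fg / t
Q_lat = 944 * 351 / 2556
Q_lat = 129.63 kW

129.63


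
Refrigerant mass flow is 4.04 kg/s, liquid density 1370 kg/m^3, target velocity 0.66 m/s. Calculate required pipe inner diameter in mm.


A = m_dot / (rho * v) = 4.04 / (1370 * 0.66) = 0.004468038045 m^2
d = sqrt(4*A/pi) * 1000
d = 75.4 mm

75.4


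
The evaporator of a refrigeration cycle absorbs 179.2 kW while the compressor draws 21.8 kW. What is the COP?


COP = Q_evap / W
COP = 179.2 / 21.8
COP = 8.22

8.22


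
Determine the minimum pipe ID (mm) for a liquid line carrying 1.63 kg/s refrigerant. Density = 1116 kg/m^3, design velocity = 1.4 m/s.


A = m_dot / (rho * v) = 1.63 / (1116 * 1.4) = 0.001043266769 m^2
d = sqrt(4*A/pi) * 1000
d = 36.4 mm

36.4


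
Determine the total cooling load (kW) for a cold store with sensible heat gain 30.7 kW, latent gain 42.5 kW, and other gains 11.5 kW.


Q_total = Q_s + Q_l + Q_misc
Q_total = 30.7 + 42.5 + 11.5
Q_total = 84.7 kW

84.7


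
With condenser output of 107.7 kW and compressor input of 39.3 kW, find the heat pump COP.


COP_hp = Q_cond / W
COP_hp = 107.7 / 39.3
COP_hp = 2.74

2.74


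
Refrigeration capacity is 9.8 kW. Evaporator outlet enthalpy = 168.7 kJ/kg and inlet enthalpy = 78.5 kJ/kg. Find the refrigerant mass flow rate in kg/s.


dh = 168.7 - 78.5 = 90.2 kJ/kg
m_dot = Q / dh = 9.8 / 90.2 = 0.1086 kg/s

0.1086


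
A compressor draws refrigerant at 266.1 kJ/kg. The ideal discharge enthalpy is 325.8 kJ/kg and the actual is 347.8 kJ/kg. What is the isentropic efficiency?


dh_ideal = 325.8 - 266.1 = 59.7 kJ/kg
dh_actual = 347.8 - 266.1 = 81.7 kJ/kg
eta_s = dh_ideal / dh_actual = 59.7 / 81.7
eta_s = 0.7307

0.7307


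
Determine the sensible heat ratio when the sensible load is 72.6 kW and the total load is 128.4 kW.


SHR = Q_sensible / Q_total
SHR = 72.6 / 128.4
SHR = 0.565

0.565


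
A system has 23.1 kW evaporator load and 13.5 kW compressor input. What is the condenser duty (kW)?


Q_cond = Q_evap + W
Q_cond = 23.1 + 13.5
Q_cond = 36.6 kW

36.6


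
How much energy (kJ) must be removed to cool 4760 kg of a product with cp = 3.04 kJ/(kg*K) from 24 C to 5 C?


dT = 24 - (5) = 19 K
Q = m * cp * dT = 4760 * 3.04 * 19
Q = 274938 kJ

274938


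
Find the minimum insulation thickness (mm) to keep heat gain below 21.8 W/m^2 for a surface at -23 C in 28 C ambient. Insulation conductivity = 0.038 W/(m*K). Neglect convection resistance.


dT = 28 - (-23) = 51 K
thickness = k * dT / q_max * 1000
thickness = 0.038 * 51 / 21.8 * 1000
thickness = 88.9 mm

88.9


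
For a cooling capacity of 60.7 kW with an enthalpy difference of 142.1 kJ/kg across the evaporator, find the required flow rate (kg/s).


m_dot = Q / dh
m_dot = 60.7 / 142.1
m_dot = 0.4272 kg/s

0.4272


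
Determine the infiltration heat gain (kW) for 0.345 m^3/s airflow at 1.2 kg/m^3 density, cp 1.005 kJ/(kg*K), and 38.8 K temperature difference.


Q = V_dot * rho * cp * dT
Q = 0.345 * 1.2 * 1.005 * 38.8
Q = 16.144 kW

16.144


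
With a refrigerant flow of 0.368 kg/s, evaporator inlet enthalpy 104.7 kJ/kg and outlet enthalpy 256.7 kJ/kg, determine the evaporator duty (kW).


dh = 256.7 - 104.7 = 152.0 kJ/kg
Q_evap = m_dot * dh = 0.368 * 152.0
Q_evap = 55.94 kW

55.94


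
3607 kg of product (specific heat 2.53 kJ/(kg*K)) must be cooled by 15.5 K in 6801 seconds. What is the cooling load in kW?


Q = m * cp * dT / t
Q = 3607 * 2.53 * 15.5 / 6801
Q = 20.798 kW

20.798


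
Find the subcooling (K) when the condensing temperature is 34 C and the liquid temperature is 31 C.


Subcooling = T_cond - T_liquid
Subcooling = 34 - 31
Subcooling = 3 K

3


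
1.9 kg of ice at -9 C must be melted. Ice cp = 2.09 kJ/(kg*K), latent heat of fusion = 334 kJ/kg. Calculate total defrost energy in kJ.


Sensible heat = cp * dT = 2.09 * 9 = 18.81 kJ/kg
Total per kg = 18.81 + 334 = 352.81 kJ/kg
Q = m * total = 1.9 * 352.81
Q = 670.3 kJ

670.3


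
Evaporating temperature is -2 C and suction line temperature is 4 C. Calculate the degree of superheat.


Superheat = T_suction - T_evap
Superheat = 4 - (-2)
Superheat = 6 K

6


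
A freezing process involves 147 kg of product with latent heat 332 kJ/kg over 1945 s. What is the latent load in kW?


Q_lat = m * h_fg / t
Q_lat = 147 * 332 / 1945
Q_lat = 25.09 kW

25.09


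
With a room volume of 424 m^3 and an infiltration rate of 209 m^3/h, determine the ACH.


ACH = flow / volume
ACH = 209 / 424
ACH = 0.493

0.493


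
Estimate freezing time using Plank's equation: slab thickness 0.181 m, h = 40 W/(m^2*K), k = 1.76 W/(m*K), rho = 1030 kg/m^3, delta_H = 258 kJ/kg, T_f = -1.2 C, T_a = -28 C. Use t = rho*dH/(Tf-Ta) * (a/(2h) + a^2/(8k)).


dT = -1.2 - (-28) = 26.8 K
term1 = a/(2h) = 0.181/(2*40) = 0.0022625
term2 = a^2/(8k) = 0.181^2/(8*1.76) = 0.002326775568
t = rho*dH*1000/dT * (term1 + term2)
t = 1030*258*1000/26.8 * (0.0022625 + 0.002326775568)
t = 45506 s

45506


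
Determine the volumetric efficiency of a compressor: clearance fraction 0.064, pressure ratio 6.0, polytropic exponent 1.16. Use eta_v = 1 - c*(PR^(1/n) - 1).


PR^(1/n) = 6.0^(1/1.16) = 4.68619162
eta_v = 1 - 0.064 * (4.68619162 - 1)
eta_v = 0.7641

0.7641


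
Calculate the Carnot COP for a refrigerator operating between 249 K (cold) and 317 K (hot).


dT = 317 - 249 = 68 K
COP_carnot = T_cold / dT = 249 / 68
COP_carnot = 3.662

3.662


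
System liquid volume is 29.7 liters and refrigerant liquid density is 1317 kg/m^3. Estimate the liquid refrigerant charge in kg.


Charge = V * rho / 1000
Charge = 29.7 * 1317 / 1000
Charge = 39.11 kg

39.11


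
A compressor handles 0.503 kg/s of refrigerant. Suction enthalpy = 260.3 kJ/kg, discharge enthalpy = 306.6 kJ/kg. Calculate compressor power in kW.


dh = 306.6 - 260.3 = 46.3 kJ/kg
W = m_dot * dh = 0.503 * 46.3 = 23.29 kW

23.29


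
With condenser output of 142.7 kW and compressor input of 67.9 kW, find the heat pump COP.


COP_hp = Q_cond / W
COP_hp = 142.7 / 67.9
COP_hp = 2.102

2.102


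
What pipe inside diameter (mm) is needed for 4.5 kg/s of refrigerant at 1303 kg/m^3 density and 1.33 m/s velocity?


A = m_dot / (rho * v) = 4.5 / (1303 * 1.33) = 0.002596668186 m^2
d = sqrt(4*A/pi) * 1000
d = 57.5 mm

57.5


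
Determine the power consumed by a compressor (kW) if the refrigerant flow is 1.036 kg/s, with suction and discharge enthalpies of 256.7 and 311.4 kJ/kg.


dh = 311.4 - 256.7 = 54.7 kJ/kg
W = m_dot * dh = 1.036 * 54.7 = 56.67 kW

56.67


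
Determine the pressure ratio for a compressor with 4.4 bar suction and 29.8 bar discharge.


PR = P_high / P_low
PR = 29.8 / 4.4
PR = 6.773

6.773


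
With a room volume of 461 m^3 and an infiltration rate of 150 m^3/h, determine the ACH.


ACH = flow / volume
ACH = 150 / 461
ACH = 0.325

0.325


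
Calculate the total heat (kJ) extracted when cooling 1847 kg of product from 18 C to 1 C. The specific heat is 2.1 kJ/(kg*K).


dT = 18 - (1) = 17 K
Q = m * cp * dT = 1847 * 2.1 * 17
Q = 65938 kJ

65938


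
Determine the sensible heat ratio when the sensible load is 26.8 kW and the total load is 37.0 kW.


SHR = Q_sensible / Q_total
SHR = 26.8 / 37.0
SHR = 0.724

0.724


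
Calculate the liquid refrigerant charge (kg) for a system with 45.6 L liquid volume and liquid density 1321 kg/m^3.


Charge = V * rho / 1000
Charge = 45.6 * 1321 / 1000
Charge = 60.24 kg

60.24


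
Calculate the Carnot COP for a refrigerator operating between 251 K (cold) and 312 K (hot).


dT = 312 - 251 = 61 K
COP_carnot = T_cold / dT = 251 / 61
COP_carnot = 4.115

4.115


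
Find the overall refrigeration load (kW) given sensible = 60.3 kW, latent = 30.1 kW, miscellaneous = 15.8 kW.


Q_total = Q_s + Q_l + Q_misc
Q_total = 60.3 + 30.1 + 15.8
Q_total = 106.2 kW

106.2


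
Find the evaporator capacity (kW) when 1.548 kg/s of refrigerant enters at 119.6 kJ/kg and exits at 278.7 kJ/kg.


dh = 278.7 - 119.6 = 159.1 kJ/kg
Q_evap = m_dot * dh = 1.548 * 159.1
Q_evap = 246.29 kW

246.29


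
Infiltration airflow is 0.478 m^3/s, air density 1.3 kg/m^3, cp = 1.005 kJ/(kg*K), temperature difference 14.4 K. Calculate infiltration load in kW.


Q = V_dot * rho * cp * dT
Q = 0.478 * 1.3 * 1.005 * 14.4
Q = 8.993 kW

8.993


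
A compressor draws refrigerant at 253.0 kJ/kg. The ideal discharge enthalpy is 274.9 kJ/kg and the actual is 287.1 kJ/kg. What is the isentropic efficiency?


dh_ideal = 274.9 - 253.0 = 21.9 kJ/kg
dh_actual = 287.1 - 253.0 = 34.1 kJ/kg
eta_s = dh_ideal / dh_actual = 21.9 / 34.1
eta_s = 0.6422

0.6422


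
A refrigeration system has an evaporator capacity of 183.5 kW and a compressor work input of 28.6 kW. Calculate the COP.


COP = Q_evap / W
COP = 183.5 / 28.6
COP = 6.416

6.416


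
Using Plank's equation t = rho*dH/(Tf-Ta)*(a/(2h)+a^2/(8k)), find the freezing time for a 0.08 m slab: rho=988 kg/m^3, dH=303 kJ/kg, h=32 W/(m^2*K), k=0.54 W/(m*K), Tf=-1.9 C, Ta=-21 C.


dT = -1.9 - (-21) = 19.1 K
term1 = a/(2h) = 0.08/(2*32) = 0.00125
term2 = a^2/(8k) = 0.08^2/(8*0.54) = 0.001481481481
t = rho*dH*1000/dT * (term1 + term2)
t = 988*303*1000/19.1 * (0.00125 + 0.001481481481)
t = 42812 s

42812


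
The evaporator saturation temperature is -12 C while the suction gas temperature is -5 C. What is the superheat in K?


Superheat = T_suction - T_evap
Superheat = -5 - (-12)
Superheat = 7 K

7


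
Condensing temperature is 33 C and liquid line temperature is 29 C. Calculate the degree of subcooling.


Subcooling = T_cond - T_liquid
Subcooling = 33 - 29
Subcooling = 4 K

4


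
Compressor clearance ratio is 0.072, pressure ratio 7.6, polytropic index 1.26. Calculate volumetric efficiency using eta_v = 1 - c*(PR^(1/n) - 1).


PR^(1/n) = 7.6^(1/1.26) = 5.00101787
eta_v = 1 - 0.072 * (5.00101787 - 1)
eta_v = 0.7119

0.7119


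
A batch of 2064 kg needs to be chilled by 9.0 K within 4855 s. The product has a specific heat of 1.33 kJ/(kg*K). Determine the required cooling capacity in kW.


Q = m * cp * dT / t
Q = 2064 * 1.33 * 9.0 / 4855
Q = 5.089 kW

5.089


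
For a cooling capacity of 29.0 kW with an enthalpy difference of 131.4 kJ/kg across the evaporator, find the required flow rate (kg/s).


m_dot = Q / dh
m_dot = 29.0 / 131.4
m_dot = 0.2207 kg/s

0.2207


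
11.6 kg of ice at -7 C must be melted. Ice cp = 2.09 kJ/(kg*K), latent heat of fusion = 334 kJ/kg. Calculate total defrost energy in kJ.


Sensible heat = cp * dT = 2.09 * 7 = 14.63 kJ/kg
Total per kg = 14.63 + 334 = 348.63 kJ/kg
Q = m * total = 11.6 * 348.63
Q = 4044.1 kJ

4044.1


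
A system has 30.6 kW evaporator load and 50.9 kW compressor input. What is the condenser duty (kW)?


Q_cond = Q_evap + W
Q_cond = 30.6 + 50.9
Q_cond = 81.5 kW

81.5


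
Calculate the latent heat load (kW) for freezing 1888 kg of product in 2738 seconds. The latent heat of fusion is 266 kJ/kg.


Q_lat = m * h_fg / t
Q_lat = 1888 * 266 / 2738
Q_lat = 183.42 kW

183.42


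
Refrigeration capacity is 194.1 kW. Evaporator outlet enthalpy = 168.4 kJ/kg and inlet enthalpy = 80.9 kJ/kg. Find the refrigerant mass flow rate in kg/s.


dh = 168.4 - 80.9 = 87.5 kJ/kg
m_dot = Q / dh = 194.1 / 87.5 = 2.2183 kg/s

2.2183


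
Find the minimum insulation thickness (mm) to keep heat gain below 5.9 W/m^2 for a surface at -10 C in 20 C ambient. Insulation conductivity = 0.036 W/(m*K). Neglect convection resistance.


dT = 20 - (-10) = 30 K
thickness = k * dT / q_max * 1000
thickness = 0.036 * 30 / 5.9 * 1000
thickness = 183.1 mm

183.1


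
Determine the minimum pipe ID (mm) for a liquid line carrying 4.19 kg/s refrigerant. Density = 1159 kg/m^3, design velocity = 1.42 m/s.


A = m_dot / (rho * v) = 4.19 / (1159 * 1.42) = 0.002545905285 m^2
d = sqrt(4*A/pi) * 1000
d = 56.9 mm

56.9


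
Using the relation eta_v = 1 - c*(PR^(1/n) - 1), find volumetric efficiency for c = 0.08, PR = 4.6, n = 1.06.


PR^(1/n) = 4.6^(1/1.06) = 4.21932751
eta_v = 1 - 0.08 * (4.21932751 - 1)
eta_v = 0.7425

0.7425


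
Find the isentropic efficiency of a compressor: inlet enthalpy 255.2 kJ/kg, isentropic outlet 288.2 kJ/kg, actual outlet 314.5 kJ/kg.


dh_ideal = 288.2 - 255.2 = 33.0 kJ/kg
dh_actual = 314.5 - 255.2 = 59.3 kJ/kg
eta_s = dh_ideal / dh_actual = 33.0 / 59.3
eta_s = 0.5565

0.5565


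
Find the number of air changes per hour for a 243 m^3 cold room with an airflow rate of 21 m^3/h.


ACH = flow / volume
ACH = 21 / 243
ACH = 0.086

0.086


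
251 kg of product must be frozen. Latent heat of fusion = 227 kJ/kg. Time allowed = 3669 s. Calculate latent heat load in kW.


Q_lat = m * h_fg / t
Q_lat = 251 * 227 / 3669
Q_lat = 15.53 kW

15.53


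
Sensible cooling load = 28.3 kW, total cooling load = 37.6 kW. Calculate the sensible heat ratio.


SHR = Q_sensible / Q_total
SHR = 28.3 / 37.6
SHR = 0.753

0.753


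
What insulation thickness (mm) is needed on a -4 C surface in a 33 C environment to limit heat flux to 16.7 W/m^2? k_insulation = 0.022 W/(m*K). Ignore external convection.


dT = 33 - (-4) = 37 K
thickness = k * dT / q_max * 1000
thickness = 0.022 * 37 / 16.7 * 1000
thickness = 48.7 mm

48.7


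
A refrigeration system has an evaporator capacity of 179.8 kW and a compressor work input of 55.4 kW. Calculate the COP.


COP = Q_evap / W
COP = 179.8 / 55.4
COP = 3.245

3.245


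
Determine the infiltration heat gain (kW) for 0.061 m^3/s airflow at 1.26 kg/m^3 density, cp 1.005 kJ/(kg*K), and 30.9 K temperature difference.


Q = V_dot * rho * cp * dT
Q = 0.061 * 1.26 * 1.005 * 30.9
Q = 2.387 kW

2.387


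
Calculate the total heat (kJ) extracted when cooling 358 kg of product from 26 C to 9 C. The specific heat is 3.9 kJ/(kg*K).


dT = 26 - (9) = 17 K
Q = m * cp * dT = 358 * 3.9 * 17
Q = 23735 kJ

23735


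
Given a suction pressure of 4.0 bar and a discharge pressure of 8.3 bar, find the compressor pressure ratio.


PR = P_high / P_low
PR = 8.3 / 4.0
PR = 2.075

2.075


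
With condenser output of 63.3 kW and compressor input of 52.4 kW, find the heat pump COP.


COP_hp = Q_cond / W
COP_hp = 63.3 / 52.4
COP_hp = 1.208

1.208


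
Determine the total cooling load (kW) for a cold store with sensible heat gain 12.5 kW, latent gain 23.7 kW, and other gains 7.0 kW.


Q_total = Q_s + Q_l + Q_misc
Q_total = 12.5 + 23.7 + 7.0
Q_total = 43.2 kW

43.2


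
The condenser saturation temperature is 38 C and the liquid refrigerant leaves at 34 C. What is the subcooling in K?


Subcooling = T_cond - T_liquid
Subcooling = 38 - 34
Subcooling = 4 K

4


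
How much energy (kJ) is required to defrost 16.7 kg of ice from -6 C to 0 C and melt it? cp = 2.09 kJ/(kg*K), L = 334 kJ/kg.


Sensible heat = cp * dT = 2.09 * 6 = 12.54 kJ/kg
Total per kg = 12.54 + 334 = 346.54 kJ/kg
Q = m * total = 16.7 * 346.54
Q = 5787.2 kJ

5787.2


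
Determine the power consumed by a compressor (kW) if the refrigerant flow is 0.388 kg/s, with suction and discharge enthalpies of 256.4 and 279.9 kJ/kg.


dh = 279.9 - 256.4 = 23.5 kJ/kg
W = m_dot * dh = 0.388 * 23.5 = 9.12 kW

9.12


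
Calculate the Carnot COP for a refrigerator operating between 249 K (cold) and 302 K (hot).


dT = 302 - 249 = 53 K
COP_carnot = T_cold / dT = 249 / 53
COP_carnot = 4.698

4.698


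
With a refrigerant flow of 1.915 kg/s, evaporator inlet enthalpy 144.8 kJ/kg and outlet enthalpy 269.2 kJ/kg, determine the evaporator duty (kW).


dh = 269.2 - 144.8 = 124.4 kJ/kg
Q_evap = m_dot * dh = 1.915 * 124.4
Q_evap = 238.23 kW

238.23


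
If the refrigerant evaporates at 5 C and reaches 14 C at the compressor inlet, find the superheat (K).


Superheat = T_suction - T_evap
Superheat = 14 - (5)
Superheat = 9 K

9


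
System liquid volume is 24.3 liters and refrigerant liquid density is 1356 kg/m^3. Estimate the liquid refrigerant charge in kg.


Charge = V * rho / 1000
Charge = 24.3 * 1356 / 1000
Charge = 32.95 kg

32.95


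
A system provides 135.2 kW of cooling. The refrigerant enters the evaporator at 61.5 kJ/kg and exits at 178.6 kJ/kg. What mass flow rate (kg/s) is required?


dh = 178.6 - 61.5 = 117.1 kJ/kg
m_dot = Q / dh = 135.2 / 117.1 = 1.1546 kg/s

1.1546


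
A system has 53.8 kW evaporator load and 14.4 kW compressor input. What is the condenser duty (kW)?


Q_cond = Q_evap + W
Q_cond = 53.8 + 14.4
Q_cond = 68.2 kW

68.2


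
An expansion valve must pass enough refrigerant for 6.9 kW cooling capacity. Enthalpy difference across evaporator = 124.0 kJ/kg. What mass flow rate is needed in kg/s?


m_dot = Q / dh
m_dot = 6.9 / 124.0
m_dot = 0.0556 kg/s

0.0556


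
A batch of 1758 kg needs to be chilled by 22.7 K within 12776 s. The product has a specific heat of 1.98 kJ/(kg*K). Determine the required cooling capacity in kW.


Q = m * cp * dT / t
Q = 1758 * 1.98 * 22.7 / 12776
Q = 6.185 kW

6.185


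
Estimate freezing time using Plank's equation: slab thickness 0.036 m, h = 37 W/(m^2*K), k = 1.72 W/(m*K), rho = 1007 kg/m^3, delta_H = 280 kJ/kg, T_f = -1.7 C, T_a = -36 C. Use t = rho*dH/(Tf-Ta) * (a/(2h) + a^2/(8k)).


dT = -1.7 - (-36) = 34.3 K
term1 = a/(2h) = 0.036/(2*37) = 0.0004864864865
term2 = a^2/(8k) = 0.036^2/(8*1.72) = 0.00009418604651
t = rho*dH*1000/dT * (term1 + term2)
t = 1007*280*1000/34.3 * (0.0004864864865 + 0.00009418604651)
t = 4773 s

4773


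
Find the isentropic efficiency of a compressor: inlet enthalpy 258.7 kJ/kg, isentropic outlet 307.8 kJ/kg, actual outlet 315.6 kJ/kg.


dh_ideal = 307.8 - 258.7 = 49.1 kJ/kg
dh_actual = 315.6 - 258.7 = 56.9 kJ/kg
eta_s = dh_ideal / dh_actual = 49.1 / 56.9
eta_s = 0.8629

0.8629


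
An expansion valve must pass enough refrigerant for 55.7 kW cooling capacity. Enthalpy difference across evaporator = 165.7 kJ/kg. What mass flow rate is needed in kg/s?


m_dot = Q / dh
m_dot = 55.7 / 165.7
m_dot = 0.3361 kg/s

0.3361


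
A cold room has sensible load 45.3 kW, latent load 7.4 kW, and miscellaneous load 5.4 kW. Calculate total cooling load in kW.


Q_total = Q_s + Q_l + Q_misc
Q_total = 45.3 + 7.4 + 5.4
Q_total = 58.1 kW

58.1


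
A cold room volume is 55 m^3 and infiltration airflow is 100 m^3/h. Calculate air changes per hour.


ACH = flow / volume
ACH = 100 / 55
ACH = 1.818

1.818


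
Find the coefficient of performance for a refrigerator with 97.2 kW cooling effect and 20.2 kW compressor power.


COP = Q_evap / W
COP = 97.2 / 20.2
COP = 4.812

4.812


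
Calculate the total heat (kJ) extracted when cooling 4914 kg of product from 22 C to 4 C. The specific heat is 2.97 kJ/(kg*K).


dT = 22 - (4) = 18 K
Q = m * cp * dT = 4914 * 2.97 * 18
Q = 262702 kJ

262702


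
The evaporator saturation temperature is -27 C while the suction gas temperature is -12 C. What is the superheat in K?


Superheat = T_suction - T_evap
Superheat = -12 - (-27)
Superheat = 15 K

15


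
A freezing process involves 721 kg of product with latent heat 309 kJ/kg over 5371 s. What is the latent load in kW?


Q_lat = m * h_fg / t
Q_lat = 721 * 309 / 5371
Q_lat = 41.48 kW

41.48


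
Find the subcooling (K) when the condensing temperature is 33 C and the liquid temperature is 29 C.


Subcooling = T_cond - T_liquid
Subcooling = 33 - 29
Subcooling = 4 K

4


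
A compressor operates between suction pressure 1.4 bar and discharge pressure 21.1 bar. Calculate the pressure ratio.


PR = P_high / P_low
PR = 21.1 / 1.4
PR = 15.071

15.071


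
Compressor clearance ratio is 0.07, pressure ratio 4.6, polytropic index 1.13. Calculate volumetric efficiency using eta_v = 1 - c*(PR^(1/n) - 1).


PR^(1/n) = 4.6^(1/1.13) = 3.85932502
eta_v = 1 - 0.07 * (3.85932502 - 1)
eta_v = 0.7998

0.7998


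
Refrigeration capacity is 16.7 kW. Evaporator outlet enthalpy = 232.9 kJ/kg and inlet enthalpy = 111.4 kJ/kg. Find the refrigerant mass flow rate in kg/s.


dh = 232.9 - 111.4 = 121.5 kJ/kg
m_dot = Q / dh = 16.7 / 121.5 = 0.1374 kg/s

0.1374


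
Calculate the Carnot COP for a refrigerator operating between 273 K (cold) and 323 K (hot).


dT = 323 - 273 = 50 K
COP_carnot = T_cold / dT = 273 / 50
COP_carnot = 5.46

5.46


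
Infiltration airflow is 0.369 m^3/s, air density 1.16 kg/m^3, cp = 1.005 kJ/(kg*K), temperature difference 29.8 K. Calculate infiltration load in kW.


Q = V_dot * rho * cp * dT
Q = 0.369 * 1.16 * 1.005 * 29.8
Q = 12.819 kW

12.819


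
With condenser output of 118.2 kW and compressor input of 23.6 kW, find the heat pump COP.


COP_hp = Q_cond / W
COP_hp = 118.2 / 23.6
COP_hp = 5.008

5.008


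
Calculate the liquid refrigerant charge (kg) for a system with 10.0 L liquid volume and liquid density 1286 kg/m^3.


Charge = V * rho / 1000
Charge = 10.0 * 1286 / 1000
Charge = 12.86 kg

12.86


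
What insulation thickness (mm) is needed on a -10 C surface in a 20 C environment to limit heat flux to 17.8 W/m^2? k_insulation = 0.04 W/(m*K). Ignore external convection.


dT = 20 - (-10) = 30 K
thickness = k * dT / q_max * 1000
thickness = 0.04 * 30 / 17.8 * 1000
thickness = 67.4 mm

67.4


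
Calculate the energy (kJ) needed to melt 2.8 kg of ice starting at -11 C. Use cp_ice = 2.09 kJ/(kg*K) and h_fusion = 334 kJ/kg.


Sensible heat = cp * dT = 2.09 * 11 = 22.99 kJ/kg
Total per kg = 22.99 + 334 = 356.99 kJ/kg
Q = m * total = 2.8 * 356.99
Q = 999.6 kJ

999.6


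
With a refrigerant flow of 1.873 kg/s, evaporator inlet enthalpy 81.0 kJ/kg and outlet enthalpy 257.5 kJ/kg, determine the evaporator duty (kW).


dh = 257.5 - 81.0 = 176.5 kJ/kg
Q_evap = m_dot * dh = 1.873 * 176.5
Q_evap = 330.58 kW

330.58


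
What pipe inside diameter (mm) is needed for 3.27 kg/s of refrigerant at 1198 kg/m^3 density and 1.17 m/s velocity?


A = m_dot / (rho * v) = 3.27 / (1198 * 1.17) = 0.002332948076 m^2
d = sqrt(4*A/pi) * 1000
d = 54.5 mm

54.5


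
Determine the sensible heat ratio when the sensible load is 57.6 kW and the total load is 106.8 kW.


SHR = Q_sensible / Q_total
SHR = 57.6 / 106.8
SHR = 0.539

0.539


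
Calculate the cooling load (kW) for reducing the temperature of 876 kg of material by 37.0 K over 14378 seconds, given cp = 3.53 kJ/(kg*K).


Q = m * cp * dT / t
Q = 876 * 3.53 * 37.0 / 14378
Q = 7.958 kW

7.958


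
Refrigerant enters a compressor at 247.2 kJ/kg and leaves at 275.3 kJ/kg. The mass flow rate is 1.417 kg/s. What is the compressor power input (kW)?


dh = 275.3 - 247.2 = 28.1 kJ/kg
W = m_dot * dh = 1.417 * 28.1 = 39.82 kW

39.82


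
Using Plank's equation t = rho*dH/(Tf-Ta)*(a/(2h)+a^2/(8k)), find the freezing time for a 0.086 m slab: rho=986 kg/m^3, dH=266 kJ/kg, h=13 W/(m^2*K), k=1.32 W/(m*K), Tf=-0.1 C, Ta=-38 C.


dT = -0.1 - (-38) = 37.9 K
term1 = a/(2h) = 0.086/(2*13) = 0.003307692308
term2 = a^2/(8k) = 0.086^2/(8*1.32) = 0.0007003787879
t = rho*dH*1000/dT * (term1 + term2)
t = 986*266*1000/37.9 * (0.003307692308 + 0.0007003787879)
t = 27737 s

27737


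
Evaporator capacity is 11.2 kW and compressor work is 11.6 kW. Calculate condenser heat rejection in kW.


Q_cond = Q_evap + W
Q_cond = 11.2 + 11.6
Q_cond = 22.8 kW

22.8


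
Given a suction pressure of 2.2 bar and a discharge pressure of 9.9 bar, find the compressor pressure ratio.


PR = P_high / P_low
PR = 9.9 / 2.2
PR = 4.5

4.5


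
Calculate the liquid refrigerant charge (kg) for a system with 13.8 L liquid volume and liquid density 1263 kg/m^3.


Charge = V * rho / 1000
Charge = 13.8 * 1263 / 1000
Charge = 17.43 kg

17.43


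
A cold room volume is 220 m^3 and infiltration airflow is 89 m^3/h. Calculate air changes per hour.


ACH = flow / volume
ACH = 89 / 220
ACH = 0.405

0.405


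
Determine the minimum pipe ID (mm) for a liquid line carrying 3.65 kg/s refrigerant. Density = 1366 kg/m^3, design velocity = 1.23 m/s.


A = m_dot / (rho * v) = 3.65 / (1366 * 1.23) = 0.002172386292 m^2
d = sqrt(4*A/pi) * 1000
d = 52.6 mm

52.6


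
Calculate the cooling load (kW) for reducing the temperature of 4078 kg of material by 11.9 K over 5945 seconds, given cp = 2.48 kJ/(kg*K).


Q = m * cp * dT / t
Q = 4078 * 2.48 * 11.9 / 5945
Q = 20.244 kW

20.244


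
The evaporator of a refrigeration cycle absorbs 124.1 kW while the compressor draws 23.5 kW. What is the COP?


COP = Q_evap / W
COP = 124.1 / 23.5
COP = 5.281

5.281


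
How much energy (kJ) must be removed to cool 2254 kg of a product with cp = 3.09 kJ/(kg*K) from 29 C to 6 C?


dT = 29 - (6) = 23 K
Q = m * cp * dT = 2254 * 3.09 * 23
Q = 160192 kJ

160192


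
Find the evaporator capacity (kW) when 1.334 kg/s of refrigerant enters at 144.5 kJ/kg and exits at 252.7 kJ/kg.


dh = 252.7 - 144.5 = 108.2 kJ/kg
Q_evap = m_dot * dh = 1.334 * 108.2
Q_evap = 144.34 kW

144.34


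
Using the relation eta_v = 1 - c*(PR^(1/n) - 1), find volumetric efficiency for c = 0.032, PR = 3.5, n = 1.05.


PR^(1/n) = 3.5^(1/1.05) = 3.29731199
eta_v = 1 - 0.032 * (3.29731199 - 1)
eta_v = 0.9265

0.9265


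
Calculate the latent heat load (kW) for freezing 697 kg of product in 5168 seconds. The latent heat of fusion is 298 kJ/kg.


Q_lat = m * h_fg / t
Q_lat = 697 * 298 / 5168
Q_lat = 40.19 kW

40.19


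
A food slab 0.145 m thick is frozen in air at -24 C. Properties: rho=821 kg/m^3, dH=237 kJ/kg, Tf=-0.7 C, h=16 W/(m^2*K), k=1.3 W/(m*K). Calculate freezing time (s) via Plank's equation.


dT = -0.7 - (-24) = 23.3 K
term1 = a/(2h) = 0.145/(2*16) = 0.00453125
term2 = a^2/(8k) = 0.145^2/(8*1.3) = 0.002021634615
t = rho*dH*1000/dT * (term1 + term2)
t = 821*237*1000/23.3 * (0.00453125 + 0.002021634615)
t = 54723 s

54723


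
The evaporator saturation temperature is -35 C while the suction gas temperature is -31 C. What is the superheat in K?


Superheat = T_suction - T_evap
Superheat = -31 - (-35)
Superheat = 4 K

4


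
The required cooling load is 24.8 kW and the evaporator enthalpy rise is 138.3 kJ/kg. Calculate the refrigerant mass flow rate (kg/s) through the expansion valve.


m_dot = Q / dh
m_dot = 24.8 / 138.3
m_dot = 0.1793 kg/s

0.1793


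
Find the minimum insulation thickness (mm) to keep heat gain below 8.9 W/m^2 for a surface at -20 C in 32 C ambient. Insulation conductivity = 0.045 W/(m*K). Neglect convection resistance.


dT = 32 - (-20) = 52 K
thickness = k * dT / q_max * 1000
thickness = 0.045 * 52 / 8.9 * 1000
thickness = 262.9 mm

262.9


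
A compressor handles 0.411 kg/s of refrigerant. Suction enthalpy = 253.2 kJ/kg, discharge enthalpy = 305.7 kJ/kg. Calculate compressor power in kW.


dh = 305.7 - 253.2 = 52.5 kJ/kg
W = m_dot * dh = 0.411 * 52.5 = 21.58 kW

21.58


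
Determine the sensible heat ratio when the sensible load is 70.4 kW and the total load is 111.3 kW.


SHR = Q_sensible / Q_total
SHR = 70.4 / 111.3
SHR = 0.633

0.633


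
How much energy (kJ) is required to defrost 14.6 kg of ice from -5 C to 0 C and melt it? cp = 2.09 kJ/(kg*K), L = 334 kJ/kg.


Sensible heat = cp * dT = 2.09 * 5 = 10.45 kJ/kg
Total per kg = 10.45 + 334 = 344.45 kJ/kg
Q = m * total = 14.6 * 344.45
Q = 5029.0 kJ

5029.0


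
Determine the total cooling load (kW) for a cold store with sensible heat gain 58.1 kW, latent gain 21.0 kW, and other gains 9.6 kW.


Q_total = Q_s + Q_l + Q_misc
Q_total = 58.1 + 21.0 + 9.6
Q_total = 88.7 kW

88.7


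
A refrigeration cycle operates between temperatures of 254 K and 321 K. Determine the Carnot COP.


dT = 321 - 254 = 67 K
COP_carnot = T_cold / dT = 254 / 67
COP_carnot = 3.791

3.791


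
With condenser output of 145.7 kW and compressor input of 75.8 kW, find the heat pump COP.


COP_hp = Q_cond / W
COP_hp = 145.7 / 75.8
COP_hp = 1.922

1.922


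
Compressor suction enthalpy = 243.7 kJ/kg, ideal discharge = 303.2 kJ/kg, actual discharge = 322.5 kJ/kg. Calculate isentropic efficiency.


dh_ideal = 303.2 - 243.7 = 59.5 kJ/kg
dh_actual = 322.5 - 243.7 = 78.8 kJ/kg
eta_s = dh_ideal / dh_actual = 59.5 / 78.8
eta_s = 0.7551

0.7551


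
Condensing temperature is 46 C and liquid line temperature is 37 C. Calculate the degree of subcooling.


Subcooling = T_cond - T_liquid
Subcooling = 46 - 37
Subcooling = 9 K

9


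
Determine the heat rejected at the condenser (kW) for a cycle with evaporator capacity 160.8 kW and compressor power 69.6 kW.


Q_cond = Q_evap + W
Q_cond = 160.8 + 69.6
Q_cond = 230.4 kW

230.4
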